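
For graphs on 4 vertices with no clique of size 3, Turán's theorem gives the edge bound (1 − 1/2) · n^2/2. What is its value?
Turán density bound = (1/2) · 4^2/2 = 4

Turán's theorem: ex(n, K_{r+1}) is achieved by the complete r-partite Turán graph T(n, r) with parts as balanced as possible, and is at most (1 − 1/r) · n^2/2. For r = 2, n = 4: the density bound is (1/2) · 16/2 = 4. Since 2 ∣ 4, the Turán graph T(4, 2) has parts of equal size 2, and its edge count e(T(4, 2)) = 4 attains the density bound exactly.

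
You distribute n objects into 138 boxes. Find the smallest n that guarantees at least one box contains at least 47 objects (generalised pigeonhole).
n = (47 − 1)·138 + 1 = 6349

By the generalised pigeonhole principle, to guarantee some box contains ≥ r objects we need more than (r − 1) · k objects total. Threshold: n = (r − 1) · k + 1. With r = 47 and k = 138: n = 46 · 138 + 1 = 6348 + 1 = 6349. For n = 6348 = 46 · 138, we can put exactly 46 objects in every box, avoiding 47 in any single one — so 6349 is tight.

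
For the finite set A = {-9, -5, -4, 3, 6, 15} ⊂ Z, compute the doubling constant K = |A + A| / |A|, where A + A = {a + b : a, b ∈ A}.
K = |A + A| / |A| = 20/6 = 10/3

Enumerate A + A = {a + b : a, b ∈ A}. With |A| = 6, there are |A|^2 = 36 ordered sum pairs; collecting distinct values, A + A = {-18, -14, -13, -10, -9, -8, -6, -3, -2, -1, 1, 2, 6, 9, 10, 11, 12, 18, 21, 30}, so |A + A| = 20. Thus K = 20/6 = 10/3. For comparison, the minimum possible |A + A| over all 6-element sets is 2·6 − 1 = 11 (so min K = 11/6), attained only by arithmetic progressions.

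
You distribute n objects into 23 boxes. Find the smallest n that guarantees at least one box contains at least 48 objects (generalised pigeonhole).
n = (48 − 1)·23 + 1 = 1082

By the generalised pigeonhole principle, to guarantee some box contains ≥ r objects we need more than (r − 1) · k objects total. Threshold: n = (r − 1) · k + 1. With r = 48 and k = 23: n = 47 · 23 + 1 = 1081 + 1 = 1082. For n = 1081 = 47 · 23, we can put exactly 47 objects in every box, avoiding 48 in any single one — so 1082 is tight.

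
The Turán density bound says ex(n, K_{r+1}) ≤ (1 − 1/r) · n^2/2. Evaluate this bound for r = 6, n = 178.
Turán density bound = (5/6) · 178^2/2 = 39605/3 ≈ 13201.6667

Turán's theorem: ex(n, K_{r+1}) is achieved by the complete r-partite Turán graph T(n, r) with parts as balanced as possible, and is at most (1 − 1/r) · n^2/2. For r = 6, n = 178: the density bound is (5/6) · 31684/2 = 39605/3 ≈ 13201.6667. The integer-valued extremum is e(T(178, 6)) = 13201, which is strictly less than the density bound 39605/3 since 6 ∤ 178 (the parts of T(178, 6) cannot all be equal).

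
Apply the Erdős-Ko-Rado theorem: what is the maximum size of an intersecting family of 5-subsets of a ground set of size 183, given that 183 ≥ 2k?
max |F| = C(182, 4) = 44224635

Erdős-Ko-Rado (1961): when n ≥ 2k, max |F| = C(n−1, k−1). The bound is attained by the star {A : i ∈ A} for any fixed i ∈ [n]. Here C(183−1, 5−1) = C(182, 4) = 44224635.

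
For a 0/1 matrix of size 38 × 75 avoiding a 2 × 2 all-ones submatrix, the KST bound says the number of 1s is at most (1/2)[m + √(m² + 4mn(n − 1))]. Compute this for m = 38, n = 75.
z(38, 75; 2, 2) ≤ (1/2)[38 + √(38² + 4·38·75·74)] = (1/2)[38 + √845044] = 478.6314

Kővári–Sós–Turán: let r_1, ..., r_38 be the row sums and z = Σ r_i the total number of 1s. Each pair of columns can share at most one row with both entries 1 (else a 2×2 all-ones block appears), so Σ_i C(r_i, 2) ≤ C(75, 2) = 2775. By convexity Σ_i C(r_i, 2) ≥ 38·C(z/38, 2) = z(z − 38)/(2·38), giving z² − 38z − 38·75·74 ≤ 0 and hence z ≤ (1/2)[38 + √(1444 + 4·210900)] = (1/2)[38 + √845044] ≈ (1/2)(38 + 919.2627) = 478.6314.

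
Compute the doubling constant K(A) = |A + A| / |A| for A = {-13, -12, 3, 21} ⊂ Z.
K = |A + A| / |A| = 10/4 = 5/2

Enumerate A + A = {a + b : a, b ∈ A}. With |A| = 4, there are |A|^2 = 16 ordered sum pairs; collecting distinct values, A + A = {-26, -25, -24, -10, -9, 6, 8, 9, 24, 42}, so |A + A| = 10. Thus K = 10/4 = 5/2. For comparison, the minimum possible |A + A| over all 4-element sets is 2·4 − 1 = 7 (so min K = 7/4), attained only by arithmetic progressions.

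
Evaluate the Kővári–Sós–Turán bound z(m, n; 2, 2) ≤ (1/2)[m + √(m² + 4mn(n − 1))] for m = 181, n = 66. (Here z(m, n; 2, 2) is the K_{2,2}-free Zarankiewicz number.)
z(181, 66; 2, 2) ≤ (1/2)[181 + √(181² + 4·181·66·65)] = (1/2)[181 + √3138721] = 976.3218

Kővári–Sós–Turán: let r_1, ..., r_181 be the row sums and z = Σ r_i the total number of 1s. Each pair of columns can share at most one row with both entries 1 (else a 2×2 all-ones block appears), so Σ_i C(r_i, 2) ≤ C(66, 2) = 2145. By convexity Σ_i C(r_i, 2) ≥ 181·C(z/181, 2) = z(z − 181)/(2·181), giving z² − 181z − 181·66·65 ≤ 0 and hence z ≤ (1/2)[181 + √(32761 + 4·776490)] = (1/2)[181 + √3138721] ≈ (1/2)(181 + 1771.6436) = 976.3218.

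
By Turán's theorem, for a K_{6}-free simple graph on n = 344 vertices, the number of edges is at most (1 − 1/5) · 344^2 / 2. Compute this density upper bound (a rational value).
Turán density bound = (4/5) · 344^2/2 = 236672/5 ≈ 47334.4

Turán's theorem: ex(n, K_{r+1}) is achieved by the complete r-partite Turán graph T(n, r) with parts as balanced as possible, and is at most (1 − 1/r) · n^2/2. For r = 5, n = 344: the density bound is (4/5) · 118336/2 = 236672/5 ≈ 47334.4. The integer-valued extremum is e(T(344, 5)) = 47334, which is strictly less than the density bound 236672/5 since 5 ∤ 344 (the parts of T(344, 5) cannot all be equal).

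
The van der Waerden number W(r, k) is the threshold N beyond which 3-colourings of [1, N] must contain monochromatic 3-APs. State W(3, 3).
W(3, 3) = 27

This is a classical value, W(3, 3) = 27, established by combining an explicit 3-colouring of {1, ..., 26} with no monochromatic 3-AP (giving the lower bound W(3, 3) > 26) and a finite case analysis / exhaustive computer search showing every 3-colouring of {1, ..., 27} has such an AP.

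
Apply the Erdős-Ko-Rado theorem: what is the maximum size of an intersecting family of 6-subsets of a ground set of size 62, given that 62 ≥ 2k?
max |F| = C(61, 5) = 5949147

Erdős-Ko-Rado (1961): when n ≥ 2k, max |F| = C(n−1, k−1). The bound is attained by the star {A : i ∈ A} for any fixed i ∈ [n]. Here C(62−1, 6−1) = C(61, 5) = 5949147.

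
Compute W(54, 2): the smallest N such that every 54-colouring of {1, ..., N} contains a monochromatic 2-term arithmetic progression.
W(54, 2) = 54 + 1 = 55

A 2-term AP is any pair of integers, so a monochromatic 2-AP exists iff some colour is used at least twice. With 54 colours, the colouring i ↦ i on {1, ..., 54} uses each colour once, avoiding any monochromatic pair, so W(54, 2) > 54. For {1, ..., 55}, pigeonhole forces two integers of the same colour, which form a monochromatic 2-AP. Hence W(54, 2) = 55.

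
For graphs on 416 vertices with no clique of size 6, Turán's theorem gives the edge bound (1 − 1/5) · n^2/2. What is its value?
Turán density bound = (4/5) · 416^2/2 = 346112/5 ≈ 69222.4

Turán's theorem: ex(n, K_{r+1}) is achieved by the complete r-partite Turán graph T(n, r) with parts as balanced as possible, and is at most (1 − 1/r) · n^2/2. For r = 5, n = 416: the density bound is (4/5) · 173056/2 = 346112/5 ≈ 69222.4. The integer-valued extremum is e(T(416, 5)) = 69222, which is strictly less than the density bound 346112/5 since 5 ∤ 416 (the parts of T(416, 5) cannot all be equal).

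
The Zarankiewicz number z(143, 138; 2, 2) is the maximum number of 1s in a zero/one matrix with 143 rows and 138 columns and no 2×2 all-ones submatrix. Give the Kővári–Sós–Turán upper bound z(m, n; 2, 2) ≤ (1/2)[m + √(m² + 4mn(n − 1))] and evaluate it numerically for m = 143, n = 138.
z(143, 138; 2, 2) ≤ (1/2)[143 + √(143² + 4·143·138·137)] = (1/2)[143 + √10834681] = 1717.3038

Kővári–Sós–Turán: let r_1, ..., r_143 be the row sums and z = Σ r_i the total number of 1s. Each pair of columns can share at most one row with both entries 1 (else a 2×2 all-ones block appears), so Σ_i C(r_i, 2) ≤ C(138, 2) = 9453. By convexity Σ_i C(r_i, 2) ≥ 143·C(z/143, 2) = z(z − 143)/(2·143), giving z² − 143z − 143·138·137 ≤ 0 and hence z ≤ (1/2)[143 + √(20449 + 4·2703558)] = (1/2)[143 + √10834681] ≈ (1/2)(143 + 3291.6077) = 1717.3038.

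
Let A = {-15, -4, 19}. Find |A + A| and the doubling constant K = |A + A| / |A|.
K = |A + A| / |A| = 6/3 = 2

Enumerate A + A = {a + b : a, b ∈ A}. With |A| = 3, there are |A|^2 = 9 ordered sum pairs; collecting distinct values, A + A = {-30, -19, -8, 4, 15, 38}, so |A + A| = 6. Thus K = 6/3 = 2. For comparison, the minimum possible |A + A| over all 3-element sets is 2·3 − 1 = 5 (so min K = 5/3), attained only by arithmetic progressions.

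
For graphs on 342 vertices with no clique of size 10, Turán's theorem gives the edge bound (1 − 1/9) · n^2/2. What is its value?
Turán density bound = (8/9) · 342^2/2 = 51984

Turán's theorem: ex(n, K_{r+1}) is achieved by the complete r-partite Turán graph T(n, r) with parts as balanced as possible, and is at most (1 − 1/r) · n^2/2. For r = 9, n = 342: the density bound is (8/9) · 116964/2 = 51984. Since 9 ∣ 342, the Turán graph T(342, 9) has parts of equal size 38, and its edge count e(T(342, 9)) = 51984 attains the density bound exactly.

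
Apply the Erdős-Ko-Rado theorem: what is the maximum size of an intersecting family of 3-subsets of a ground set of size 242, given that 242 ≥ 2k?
max |F| = C(241, 2) = 28920

Erdős-Ko-Rado (1961): when n ≥ 2k, max |F| = C(n−1, k−1). The bound is attained by the star {A : i ∈ A} for any fixed i ∈ [n]. Here C(242−1, 3−1) = C(241, 2) = 28920.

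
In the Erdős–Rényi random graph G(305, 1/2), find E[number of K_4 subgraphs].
E[# K_4] = C(305, 4) · (1/2)^C(4, 2) = 353518180 / 2^6 = 88379545/16 = 5523721.5625

For each 4-subset S of vertices (there are C(305, 4) = 353518180 such S), let X_S = 1 if S induces a K_4 (all C(4, 2) = 6 edges present). Then P(X_S = 1) = (1/2)^6 = 1/64. By linearity of expectation, E[# K_4] = C(305, 4) · (1/2)^6 = 353518180 / 64 = 88379545/16 = 5523721.5625.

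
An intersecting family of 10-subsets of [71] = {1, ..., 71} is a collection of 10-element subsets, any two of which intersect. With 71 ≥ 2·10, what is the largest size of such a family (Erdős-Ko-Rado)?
max |F| = C(70, 9) = 65033528560

Erdős-Ko-Rado (1961): when n ≥ 2k, max |F| = C(n−1, k−1). The bound is attained by the star {A : i ∈ A} for any fixed i ∈ [n]. Here C(71−1, 10−1) = C(70, 9) = 65033528560.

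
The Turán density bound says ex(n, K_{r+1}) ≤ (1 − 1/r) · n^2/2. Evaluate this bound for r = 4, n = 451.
Turán density bound = (3/4) · 451^2/2 = 610203/8 ≈ 76275.375

Turán's theorem: ex(n, K_{r+1}) is achieved by the complete r-partite Turán graph T(n, r) with parts as balanced as possible, and is at most (1 − 1/r) · n^2/2. For r = 4, n = 451: the density bound is (3/4) · 203401/2 = 610203/8 ≈ 76275.375. The integer-valued extremum is e(T(451, 4)) = 76275, which is strictly less than the density bound 610203/8 since 4 ∤ 451 (the parts of T(451, 4) cannot all be equal).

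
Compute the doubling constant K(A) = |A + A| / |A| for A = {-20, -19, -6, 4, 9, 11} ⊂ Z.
K = |A + A| / |A| = 21/6 = 7/2

Enumerate A + A = {a + b : a, b ∈ A}. With |A| = 6, there are |A|^2 = 36 ordered sum pairs; collecting distinct values, A + A = {-40, -39, -38, -26, -25, -16, -15, -12, -11, -10, -9, -8, -2, 3, 5, 8, 13, 15, 18, 20, 22}, so |A + A| = 21. Thus K = 21/6 = 7/2. For comparison, the minimum possible |A + A| over all 6-element sets is 2·6 − 1 = 11 (so min K = 11/6), attained only by arithmetic progressions.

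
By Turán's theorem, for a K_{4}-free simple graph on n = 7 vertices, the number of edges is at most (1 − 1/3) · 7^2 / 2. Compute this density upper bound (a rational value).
Turán density bound = (2/3) · 7^2/2 = 49/3 ≈ 16.3333

Turán's theorem: ex(n, K_{r+1}) is achieved by the complete r-partite Turán graph T(n, r) with parts as balanced as possible, and is at most (1 − 1/r) · n^2/2. For r = 3, n = 7: the density bound is (2/3) · 49/2 = 49/3 ≈ 16.3333. The integer-valued extremum is e(T(7, 3)) = 16, which is strictly less than the density bound 49/3 since 3 ∤ 7 (the parts of T(7, 3) cannot all be equal).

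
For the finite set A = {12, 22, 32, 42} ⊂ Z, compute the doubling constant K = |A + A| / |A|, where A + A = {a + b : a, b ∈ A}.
K = |A + A| / |A| = 7/4

Enumerate A + A = {a + b : a, b ∈ A}. With |A| = 4, there are |A|^2 = 16 ordered sum pairs; collecting distinct values, A + A = {24, 34, 44, 54, 64, 74, 84}, so |A + A| = 7. Thus K = 7/4. Here |A + A| = 2|A| − 1 = 7, the minimum possible — so K = 7/4 is minimal, which holds iff A is an arithmetic progression.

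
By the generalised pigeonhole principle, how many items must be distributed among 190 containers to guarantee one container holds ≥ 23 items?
n = (23 − 1)·190 + 1 = 4181

By the generalised pigeonhole principle, to guarantee some box contains ≥ r objects we need more than (r − 1) · k objects total. Threshold: n = (r − 1) · k + 1. With r = 23 and k = 190: n = 22 · 190 + 1 = 4180 + 1 = 4181. For n = 4180 = 22 · 190, we can put exactly 22 objects in every box, avoiding 23 in any single one — so 4181 is tight.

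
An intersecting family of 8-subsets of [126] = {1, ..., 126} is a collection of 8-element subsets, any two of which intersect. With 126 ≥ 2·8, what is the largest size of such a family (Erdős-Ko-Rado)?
max |F| = C(125, 7) = 79740633500

Erdős-Ko-Rado (1961): when n ≥ 2k, max |F| = C(n−1, k−1). The bound is attained by the star {A : i ∈ A} for any fixed i ∈ [n]. Here C(126−1, 8−1) = C(125, 7) = 79740633500.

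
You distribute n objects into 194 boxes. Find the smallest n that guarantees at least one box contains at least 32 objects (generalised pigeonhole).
n = (32 − 1)·194 + 1 = 6015

By the generalised pigeonhole principle, to guarantee some box contains ≥ r objects we need more than (r − 1) · k objects total. Threshold: n = (r − 1) · k + 1. With r = 32 and k = 194: n = 31 · 194 + 1 = 6014 + 1 = 6015. For n = 6014 = 31 · 194, we can put exactly 31 objects in every box, avoiding 32 in any single one — so 6015 is tight.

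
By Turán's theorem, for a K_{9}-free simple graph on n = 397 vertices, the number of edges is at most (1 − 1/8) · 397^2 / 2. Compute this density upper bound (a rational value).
Turán density bound = (7/8) · 397^2/2 = 1103263/16 ≈ 68953.9375

Turán's theorem: ex(n, K_{r+1}) is achieved by the complete r-partite Turán graph T(n, r) with parts as balanced as possible, and is at most (1 − 1/r) · n^2/2. For r = 8, n = 397: the density bound is (7/8) · 157609/2 = 1103263/16 ≈ 68953.9375. The integer-valued extremum is e(T(397, 8)) = 68953, which is strictly less than the density bound 1103263/16 since 8 ∤ 397 (the parts of T(397, 8) cannot all be equal).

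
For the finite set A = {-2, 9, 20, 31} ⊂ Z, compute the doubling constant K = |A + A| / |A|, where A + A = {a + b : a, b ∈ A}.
K = |A + A| / |A| = 7/4

Enumerate A + A = {a + b : a, b ∈ A}. With |A| = 4, there are |A|^2 = 16 ordered sum pairs; collecting distinct values, A + A = {-4, 7, 18, 29, 40, 51, 62}, so |A + A| = 7. Thus K = 7/4. Here |A + A| = 2|A| − 1 = 7, the minimum possible — so K = 7/4 is minimal, which holds iff A is an arithmetic progression.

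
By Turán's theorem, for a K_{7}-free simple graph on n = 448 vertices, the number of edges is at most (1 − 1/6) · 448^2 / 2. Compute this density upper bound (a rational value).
Turán density bound = (5/6) · 448^2/2 = 250880/3 ≈ 83626.6667

Turán's theorem: ex(n, K_{r+1}) is achieved by the complete r-partite Turán graph T(n, r) with parts as balanced as possible, and is at most (1 − 1/r) · n^2/2. For r = 6, n = 448: the density bound is (5/6) · 200704/2 = 250880/3 ≈ 83626.6667. The integer-valued extremum is e(T(448, 6)) = 83626, which is strictly less than the density bound 250880/3 since 6 ∤ 448 (the parts of T(448, 6) cannot all be equal).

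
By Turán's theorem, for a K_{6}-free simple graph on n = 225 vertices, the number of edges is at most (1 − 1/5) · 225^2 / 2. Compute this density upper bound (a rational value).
Turán density bound = (4/5) · 225^2/2 = 20250

Turán's theorem: ex(n, K_{r+1}) is achieved by the complete r-partite Turán graph T(n, r) with parts as balanced as possible, and is at most (1 − 1/r) · n^2/2. For r = 5, n = 225: the density bound is (4/5) · 50625/2 = 20250. Since 5 ∣ 225, the Turán graph T(225, 5) has parts of equal size 45, and its edge count e(T(225, 5)) = 20250 attains the density bound exactly.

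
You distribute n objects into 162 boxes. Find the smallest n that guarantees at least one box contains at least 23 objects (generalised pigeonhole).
n = (23 − 1)·162 + 1 = 3565

By the generalised pigeonhole principle, to guarantee some box contains ≥ r objects we need more than (r − 1) · k objects total. Threshold: n = (r − 1) · k + 1. With r = 23 and k = 162: n = 22 · 162 + 1 = 3564 + 1 = 3565. For n = 3564 = 22 · 162, we can put exactly 22 objects in every box, avoiding 23 in any single one — so 3565 is tight.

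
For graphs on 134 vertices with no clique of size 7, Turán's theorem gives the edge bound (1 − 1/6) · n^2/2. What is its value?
Turán density bound = (5/6) · 134^2/2 = 22445/3 ≈ 7481.6667

Turán's theorem: ex(n, K_{r+1}) is achieved by the complete r-partite Turán graph T(n, r) with parts as balanced as possible, and is at most (1 − 1/r) · n^2/2. For r = 6, n = 134: the density bound is (5/6) · 17956/2 = 22445/3 ≈ 7481.6667. The integer-valued extremum is e(T(134, 6)) = 7481, which is strictly less than the density bound 22445/3 since 6 ∤ 134 (the parts of T(134, 6) cannot all be equal).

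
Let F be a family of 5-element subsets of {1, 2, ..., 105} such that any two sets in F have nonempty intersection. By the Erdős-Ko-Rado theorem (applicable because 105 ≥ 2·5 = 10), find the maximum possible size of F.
max |F| = C(104, 4) = 4598126

The Erdős-Ko-Rado theorem states: for n ≥ 2k, an intersecting family of k-subsets of an n-element set has size at most C(n − 1, k − 1), with equality for 'star' families {A ⊆ [n] : |A| = k, i ∈ A} (fix an element i). For n = 105, k = 5: C(104, 4) = 4598126.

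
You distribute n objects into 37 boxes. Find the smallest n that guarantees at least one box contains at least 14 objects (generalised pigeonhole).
n = (14 − 1)·37 + 1 = 482

By the generalised pigeonhole principle, to guarantee some box contains ≥ r objects we need more than (r − 1) · k objects total. Threshold: n = (r − 1) · k + 1. With r = 14 and k = 37: n = 13 · 37 + 1 = 481 + 1 = 482. For n = 481 = 13 · 37, we can put exactly 13 objects in every box, avoiding 14 in any single one — so 482 is tight.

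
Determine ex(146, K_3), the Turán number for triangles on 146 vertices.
ex(146, K_3) = ⌊146^2/4⌋ = 5329

Mantel (1907): a triangle-free graph on n vertices has at most ⌊n^2/4⌋ edges, with equality for the complete bipartite graph K_{⌊n/2⌋, ⌈n/2⌉}. For n = 146: ⌊146^2/4⌋ = ⌊21316/4⌋ = 5329. The extremal graph is K_{73, 73}, which has 73·73 = 5329 edges.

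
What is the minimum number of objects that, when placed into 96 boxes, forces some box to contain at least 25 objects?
n = (25 − 1)·96 + 1 = 2305

By the generalised pigeonhole principle, to guarantee some box contains ≥ r objects we need more than (r − 1) · k objects total. Threshold: n = (r − 1) · k + 1. With r = 25 and k = 96: n = 24 · 96 + 1 = 2304 + 1 = 2305. For n = 2304 = 24 · 96, we can put exactly 24 objects in every box, avoiding 25 in any single one — so 2305 is tight.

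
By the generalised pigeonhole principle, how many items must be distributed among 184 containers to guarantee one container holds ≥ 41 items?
n = (41 − 1)·184 + 1 = 7361

By the generalised pigeonhole principle, to guarantee some box contains ≥ r objects we need more than (r − 1) · k objects total. Threshold: n = (r − 1) · k + 1. With r = 41 and k = 184: n = 40 · 184 + 1 = 7360 + 1 = 7361. For n = 7360 = 40 · 184, we can put exactly 40 objects in every box, avoiding 41 in any single one — so 7361 is tight.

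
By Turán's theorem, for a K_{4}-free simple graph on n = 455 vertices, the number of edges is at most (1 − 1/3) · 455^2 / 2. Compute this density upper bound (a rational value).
Turán density bound = (2/3) · 455^2/2 = 207025/3 ≈ 69008.3333

Turán's theorem: ex(n, K_{r+1}) is achieved by the complete r-partite Turán graph T(n, r) with parts as balanced as possible, and is at most (1 − 1/r) · n^2/2. For r = 3, n = 455: the density bound is (2/3) · 207025/2 = 207025/3 ≈ 69008.3333. The integer-valued extremum is e(T(455, 3)) = 69008, which is strictly less than the density bound 207025/3 since 3 ∤ 455 (the parts of T(455, 3) cannot all be equal).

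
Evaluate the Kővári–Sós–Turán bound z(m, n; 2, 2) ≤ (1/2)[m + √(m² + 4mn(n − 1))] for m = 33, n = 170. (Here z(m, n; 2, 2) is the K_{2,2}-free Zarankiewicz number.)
z(33, 170; 2, 2) ≤ (1/2)[33 + √(33² + 4·33·170·169)] = (1/2)[33 + √3793449] = 990.3389

Kővári–Sós–Turán: let r_1, ..., r_33 be the row sums and z = Σ r_i the total number of 1s. Each pair of columns can share at most one row with both entries 1 (else a 2×2 all-ones block appears), so Σ_i C(r_i, 2) ≤ C(170, 2) = 14365. By convexity Σ_i C(r_i, 2) ≥ 33·C(z/33, 2) = z(z − 33)/(2·33), giving z² − 33z − 33·170·169 ≤ 0 and hence z ≤ (1/2)[33 + √(1089 + 4·948090)] = (1/2)[33 + √3793449] ≈ (1/2)(33 + 1947.6778) = 990.3389.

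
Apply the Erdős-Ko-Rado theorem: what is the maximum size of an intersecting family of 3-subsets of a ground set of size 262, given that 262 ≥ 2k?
max |F| = C(261, 2) = 33930

Erdős-Ko-Rado (1961): when n ≥ 2k, max |F| = C(n−1, k−1). The bound is attained by the star {A : i ∈ A} for any fixed i ∈ [n]. Here C(262−1, 3−1) = C(261, 2) = 33930.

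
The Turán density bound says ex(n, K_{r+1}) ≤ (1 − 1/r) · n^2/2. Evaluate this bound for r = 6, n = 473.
Turán density bound = (5/6) · 473^2/2 = 1118645/12 ≈ 93220.4167

Turán's theorem: ex(n, K_{r+1}) is achieved by the complete r-partite Turán graph T(n, r) with parts as balanced as possible, and is at most (1 − 1/r) · n^2/2. For r = 6, n = 473: the density bound is (5/6) · 223729/2 = 1118645/12 ≈ 93220.4167. The integer-valued extremum is e(T(473, 6)) = 93220, which is strictly less than the density bound 1118645/12 since 6 ∤ 473 (the parts of T(473, 6) cannot all be equal).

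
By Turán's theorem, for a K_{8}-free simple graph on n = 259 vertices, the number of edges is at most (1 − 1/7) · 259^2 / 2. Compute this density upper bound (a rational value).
Turán density bound = (6/7) · 259^2/2 = 28749

Turán's theorem: ex(n, K_{r+1}) is achieved by the complete r-partite Turán graph T(n, r) with parts as balanced as possible, and is at most (1 − 1/r) · n^2/2. For r = 7, n = 259: the density bound is (6/7) · 67081/2 = 28749. Since 7 ∣ 259, the Turán graph T(259, 7) has parts of equal size 37, and its edge count e(T(259, 7)) = 28749 attains the density bound exactly.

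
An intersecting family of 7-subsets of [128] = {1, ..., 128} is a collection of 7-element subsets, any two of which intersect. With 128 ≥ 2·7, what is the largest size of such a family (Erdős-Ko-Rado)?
max |F| = C(127, 6) = 5169379425

Erdős-Ko-Rado (1961): when n ≥ 2k, max |F| = C(n−1, k−1). The bound is attained by the star {A : i ∈ A} for any fixed i ∈ [n]. Here C(128−1, 7−1) = C(127, 6) = 5169379425.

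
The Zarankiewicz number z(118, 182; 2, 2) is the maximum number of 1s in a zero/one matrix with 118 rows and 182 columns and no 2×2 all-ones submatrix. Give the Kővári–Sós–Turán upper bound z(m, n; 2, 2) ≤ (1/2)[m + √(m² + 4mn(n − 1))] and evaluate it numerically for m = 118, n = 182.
z(118, 182; 2, 2) ≤ (1/2)[118 + √(118² + 4·118·182·181)] = (1/2)[118 + √15562548] = 2031.4698

Kővári–Sós–Turán: let r_1, ..., r_118 be the row sums and z = Σ r_i the total number of 1s. Each pair of columns can share at most one row with both entries 1 (else a 2×2 all-ones block appears), so Σ_i C(r_i, 2) ≤ C(182, 2) = 16471. By convexity Σ_i C(r_i, 2) ≥ 118·C(z/118, 2) = z(z − 118)/(2·118), giving z² − 118z − 118·182·181 ≤ 0 and hence z ≤ (1/2)[118 + √(13924 + 4·3887156)] = (1/2)[118 + √15562548] ≈ (1/2)(118 + 3944.9395) = 2031.4698.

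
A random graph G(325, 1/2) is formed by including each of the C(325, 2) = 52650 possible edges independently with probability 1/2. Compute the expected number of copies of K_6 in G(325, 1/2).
E[# K_6] = C(325, 6) · (1/2)^C(6, 2) = 1562461336800 / 2^15 = 48826916775/1024 ≈ 47682535.913086

For each 6-subset S of vertices (there are C(325, 6) = 1562461336800 such S), let X_S = 1 if S induces a K_6 (all C(6, 2) = 15 edges present). Then P(X_S = 1) = (1/2)^15 = 1/32768. By linearity of expectation, E[# K_6] = C(325, 6) · (1/2)^15 = 1562461336800 / 32768 = 48826916775/1024 ≈ 47682535.913086.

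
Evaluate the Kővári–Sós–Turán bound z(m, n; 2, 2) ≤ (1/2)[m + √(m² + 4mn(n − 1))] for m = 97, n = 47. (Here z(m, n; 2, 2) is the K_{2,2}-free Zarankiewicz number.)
z(97, 47; 2, 2) ≤ (1/2)[97 + √(97² + 4·97·47·46)] = (1/2)[97 + √848265] = 509.0065

Kővári–Sós–Turán: let r_1, ..., r_97 be the row sums and z = Σ r_i the total number of 1s. Each pair of columns can share at most one row with both entries 1 (else a 2×2 all-ones block appears), so Σ_i C(r_i, 2) ≤ C(47, 2) = 1081. By convexity Σ_i C(r_i, 2) ≥ 97·C(z/97, 2) = z(z − 97)/(2·97), giving z² − 97z − 97·47·46 ≤ 0 and hence z ≤ (1/2)[97 + √(9409 + 4·209714)] = (1/2)[97 + √848265] ≈ (1/2)(97 + 921.013) = 509.0065.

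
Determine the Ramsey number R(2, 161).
R(2, 161) = 161

R(2, k) = k for all k ≥ 2: in a 2-colouring of K_k, either some edge is red (a red K_2) or all edges are blue (a blue K_k). And K_{160} coloured all-blue has no blue K_161, so R(2, 161) > 160. Hence R(2, 161) = 161.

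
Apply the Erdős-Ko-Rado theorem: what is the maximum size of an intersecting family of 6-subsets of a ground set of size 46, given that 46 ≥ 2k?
max |F| = C(45, 5) = 1221759

The Erdős-Ko-Rado theorem states: for n ≥ 2k, an intersecting family of k-subsets of an n-element set has size at most C(n − 1, k − 1), with equality for 'star' families {A ⊆ [n] : |A| = k, i ∈ A} (fix an element i). For n = 46, k = 6: C(45, 5) = 1221759.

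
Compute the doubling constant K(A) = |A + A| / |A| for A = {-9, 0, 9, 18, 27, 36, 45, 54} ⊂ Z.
K = |A + A| / |A| = 15/8

Enumerate A + A = {a + b : a, b ∈ A}. With |A| = 8, there are |A|^2 = 64 ordered sum pairs; collecting distinct values, A + A = {-18, -9, 0, 9, 18, 27, 36, 45, 54, 63, 72, 81, 90, 99, 108}, so |A + A| = 15. Thus K = 15/8. Here |A + A| = 2|A| − 1 = 15, the minimum possible — so K = 15/8 is minimal, which holds iff A is an arithmetic progression.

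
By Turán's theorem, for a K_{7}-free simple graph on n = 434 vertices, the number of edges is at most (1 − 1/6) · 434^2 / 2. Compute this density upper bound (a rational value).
Turán density bound = (5/6) · 434^2/2 = 235445/3 ≈ 78481.6667

Turán's theorem: ex(n, K_{r+1}) is achieved by the complete r-partite Turán graph T(n, r) with parts as balanced as possible, and is at most (1 − 1/r) · n^2/2. For r = 6, n = 434: the density bound is (5/6) · 188356/2 = 235445/3 ≈ 78481.6667. The integer-valued extremum is e(T(434, 6)) = 78481, which is strictly less than the density bound 235445/3 since 6 ∤ 434 (the parts of T(434, 6) cannot all be equal).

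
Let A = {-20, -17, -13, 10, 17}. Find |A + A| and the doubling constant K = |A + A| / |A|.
K = |A + A| / |A| = 14/5

Enumerate A + A = {a + b : a, b ∈ A}. With |A| = 5, there are |A|^2 = 25 ordered sum pairs; collecting distinct values, A + A = {-40, -37, -34, -33, -30, -26, -10, -7, -3, 0, 4, 20, 27, 34}, so |A + A| = 14. Thus K = 14/5. For comparison, the minimum possible |A + A| over all 5-element sets is 2·5 − 1 = 9 (so min K = 9/5), attained only by arithmetic progressions.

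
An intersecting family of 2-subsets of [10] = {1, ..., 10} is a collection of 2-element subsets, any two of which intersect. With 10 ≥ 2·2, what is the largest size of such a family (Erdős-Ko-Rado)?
max |F| = C(9, 1) = 9

The Erdős-Ko-Rado theorem states: for n ≥ 2k, an intersecting family of k-subsets of an n-element set has size at most C(n − 1, k − 1), with equality for 'star' families {A ⊆ [n] : |A| = k, i ∈ A} (fix an element i). For n = 10, k = 2: C(9, 1) = 9.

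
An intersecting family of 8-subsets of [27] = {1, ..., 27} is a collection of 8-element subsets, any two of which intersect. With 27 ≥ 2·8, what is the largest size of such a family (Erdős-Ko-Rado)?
max |F| = C(26, 7) = 657800

The Erdős-Ko-Rado theorem states: for n ≥ 2k, an intersecting family of k-subsets of an n-element set has size at most C(n − 1, k − 1), with equality for 'star' families {A ⊆ [n] : |A| = k, i ∈ A} (fix an element i). For n = 27, k = 8: C(26, 7) = 657800.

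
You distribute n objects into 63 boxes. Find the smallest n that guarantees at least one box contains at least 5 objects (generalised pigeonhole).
n = (5 − 1)·63 + 1 = 253

By the generalised pigeonhole principle, to guarantee some box contains ≥ r objects we need more than (r − 1) · k objects total. Threshold: n = (r − 1) · k + 1. With r = 5 and k = 63: n = 4 · 63 + 1 = 252 + 1 = 253. For n = 252 = 4 · 63, we can put exactly 4 objects in every box, avoiding 5 in any single one — so 253 is tight.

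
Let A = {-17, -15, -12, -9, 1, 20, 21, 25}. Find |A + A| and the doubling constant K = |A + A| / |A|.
K = |A + A| / |A| = 34/8 = 17/4

Enumerate A + A = {a + b : a, b ∈ A}. With |A| = 8, there are |A|^2 = 64 ordered sum pairs; collecting distinct values, A + A = {-34, -32, -30, -29, -27, -26, -24, -21, -18, -16, -14, -11, -8, 2, 3, 4, 5, 6, 8, 9, 10, 11, 12, 13, 16, 21, 22, 26, 40, 41, 42, 45, 46, 50}, so |A + A| = 34. Thus K = 34/8 = 17/4. For comparison, the minimum possible |A + A| over all 8-element sets is 2·8 − 1 = 15 (so min K = 15/8), attained only by arithmetic progressions.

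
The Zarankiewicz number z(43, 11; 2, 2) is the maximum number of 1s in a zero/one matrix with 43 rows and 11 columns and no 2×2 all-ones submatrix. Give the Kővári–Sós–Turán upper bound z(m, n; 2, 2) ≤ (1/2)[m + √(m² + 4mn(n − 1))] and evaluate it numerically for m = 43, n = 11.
z(43, 11; 2, 2) ≤ (1/2)[43 + √(43² + 4·43·11·10)] = (1/2)[43 + √20769] = 93.5573

Kővári–Sós–Turán: let r_1, ..., r_43 be the row sums and z = Σ r_i the total number of 1s. Each pair of columns can share at most one row with both entries 1 (else a 2×2 all-ones block appears), so Σ_i C(r_i, 2) ≤ C(11, 2) = 55. By convexity Σ_i C(r_i, 2) ≥ 43·C(z/43, 2) = z(z − 43)/(2·43), giving z² − 43z − 43·11·10 ≤ 0 and hence z ≤ (1/2)[43 + √(1849 + 4·4730)] = (1/2)[43 + √20769] ≈ (1/2)(43 + 144.1145) = 93.5573.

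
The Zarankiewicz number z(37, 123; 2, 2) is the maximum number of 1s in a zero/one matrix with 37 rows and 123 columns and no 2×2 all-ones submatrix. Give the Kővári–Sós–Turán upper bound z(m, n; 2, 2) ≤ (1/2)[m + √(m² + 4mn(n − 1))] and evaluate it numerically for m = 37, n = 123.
z(37, 123; 2, 2) ≤ (1/2)[37 + √(37² + 4·37·123·122)] = (1/2)[37 + √2222257] = 763.8618

Kővári–Sós–Turán: let r_1, ..., r_37 be the row sums and z = Σ r_i the total number of 1s. Each pair of columns can share at most one row with both entries 1 (else a 2×2 all-ones block appears), so Σ_i C(r_i, 2) ≤ C(123, 2) = 7503. By convexity Σ_i C(r_i, 2) ≥ 37·C(z/37, 2) = z(z − 37)/(2·37), giving z² − 37z − 37·123·122 ≤ 0 and hence z ≤ (1/2)[37 + √(1369 + 4·555222)] = (1/2)[37 + √2222257] ≈ (1/2)(37 + 1490.7236) = 763.8618.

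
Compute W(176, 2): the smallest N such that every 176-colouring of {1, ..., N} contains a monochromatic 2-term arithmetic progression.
W(176, 2) = 176 + 1 = 177

A 2-term AP is any pair of integers, so a monochromatic 2-AP exists iff some colour is used at least twice. With 176 colours, the colouring i ↦ i on {1, ..., 176} uses each colour once, avoiding any monochromatic pair, so W(176, 2) > 176. For {1, ..., 177}, pigeonhole forces two integers of the same colour, which form a monochromatic 2-AP. Hence W(176, 2) = 177.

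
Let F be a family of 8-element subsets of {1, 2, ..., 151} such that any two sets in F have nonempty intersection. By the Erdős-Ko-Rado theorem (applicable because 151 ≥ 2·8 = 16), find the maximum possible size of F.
max |F| = C(150, 7) = 294109729200

The Erdős-Ko-Rado theorem states: for n ≥ 2k, an intersecting family of k-subsets of an n-element set has size at most C(n − 1, k − 1), with equality for 'star' families {A ⊆ [n] : |A| = k, i ∈ A} (fix an element i). For n = 151, k = 8: C(150, 7) = 294109729200.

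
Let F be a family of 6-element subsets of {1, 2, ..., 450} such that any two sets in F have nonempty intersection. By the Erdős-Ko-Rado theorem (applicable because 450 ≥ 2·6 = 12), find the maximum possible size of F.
max |F| = C(449, 5) = 148711824464

The Erdős-Ko-Rado theorem states: for n ≥ 2k, an intersecting family of k-subsets of an n-element set has size at most C(n − 1, k − 1), with equality for 'star' families {A ⊆ [n] : |A| = k, i ∈ A} (fix an element i). For n = 450, k = 6: C(449, 5) = 148711824464.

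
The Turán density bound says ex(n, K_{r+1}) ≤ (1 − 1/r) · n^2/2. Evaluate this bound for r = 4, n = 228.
Turán density bound = (3/4) · 228^2/2 = 19494

Turán's theorem: ex(n, K_{r+1}) is achieved by the complete r-partite Turán graph T(n, r) with parts as balanced as possible, and is at most (1 − 1/r) · n^2/2. For r = 4, n = 228: the density bound is (3/4) · 51984/2 = 19494. Since 4 ∣ 228, the Turán graph T(228, 4) has parts of equal size 57, and its edge count e(T(228, 4)) = 19494 attains the density bound exactly.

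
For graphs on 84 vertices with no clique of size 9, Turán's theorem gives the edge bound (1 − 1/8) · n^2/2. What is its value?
Turán density bound = (7/8) · 84^2/2 = 3087

Turán's theorem: ex(n, K_{r+1}) is achieved by the complete r-partite Turán graph T(n, r) with parts as balanced as possible, and is at most (1 − 1/r) · n^2/2. For r = 8, n = 84: the density bound is (7/8) · 7056/2 = 3087. The integer-valued extremum is e(T(84, 8)) = 3086, which is strictly less than the density bound 3087 since 8 ∤ 84 (the parts of T(84, 8) cannot all be equal).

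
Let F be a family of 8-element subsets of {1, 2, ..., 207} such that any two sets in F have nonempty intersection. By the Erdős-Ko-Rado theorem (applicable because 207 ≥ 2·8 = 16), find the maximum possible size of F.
max |F| = C(206, 7) = 2817696242600

Erdős-Ko-Rado (1961): when n ≥ 2k, max |F| = C(n−1, k−1). The bound is attained by the star {A : i ∈ A} for any fixed i ∈ [n]. Here C(207−1, 8−1) = C(206, 7) = 2817696242600.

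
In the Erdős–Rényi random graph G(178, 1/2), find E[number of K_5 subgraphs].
E[# K_5] = C(178, 5) · (1/2)^C(5, 2) = 1407057960 / 2^10 = 175882245/128 = 1374080.0390625

For each 5-subset S of vertices (there are C(178, 5) = 1407057960 such S), let X_S = 1 if S induces a K_5 (all C(5, 2) = 10 edges present). Then P(X_S = 1) = (1/2)^10 = 1/1024. By linearity of expectation, E[# K_5] = C(178, 5) · (1/2)^10 = 1407057960 / 1024 = 175882245/128 = 1374080.0390625.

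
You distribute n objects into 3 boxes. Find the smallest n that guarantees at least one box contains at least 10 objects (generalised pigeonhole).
n = (10 − 1)·3 + 1 = 28

By the generalised pigeonhole principle, to guarantee some box contains ≥ r objects we need more than (r − 1) · k objects total. Threshold: n = (r − 1) · k + 1. With r = 10 and k = 3: n = 9 · 3 + 1 = 27 + 1 = 28. For n = 27 = 9 · 3, we can put exactly 9 objects in every box, avoiding 10 in any single one — so 28 is tight.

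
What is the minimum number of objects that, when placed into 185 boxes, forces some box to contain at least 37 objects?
n = (37 − 1)·185 + 1 = 6661

By the generalised pigeonhole principle, to guarantee some box contains ≥ r objects we need more than (r − 1) · k objects total. Threshold: n = (r − 1) · k + 1. With r = 37 and k = 185: n = 36 · 185 + 1 = 6660 + 1 = 6661. For n = 6660 = 36 · 185, we can put exactly 36 objects in every box, avoiding 37 in any single one — so 6661 is tight.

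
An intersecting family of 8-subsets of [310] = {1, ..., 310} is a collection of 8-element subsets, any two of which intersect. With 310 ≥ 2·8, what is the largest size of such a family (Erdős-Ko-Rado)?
max |F| = C(309, 7) = 49837300811496

The Erdős-Ko-Rado theorem states: for n ≥ 2k, an intersecting family of k-subsets of an n-element set has size at most C(n − 1, k − 1), with equality for 'star' families {A ⊆ [n] : |A| = k, i ∈ A} (fix an element i). For n = 310, k = 8: C(309, 7) = 49837300811496.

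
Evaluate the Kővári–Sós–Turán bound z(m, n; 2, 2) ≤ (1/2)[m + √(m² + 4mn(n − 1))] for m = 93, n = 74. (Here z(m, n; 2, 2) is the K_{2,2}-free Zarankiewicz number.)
z(93, 74; 2, 2) ≤ (1/2)[93 + √(93² + 4·93·74·73)] = (1/2)[93 + √2018193] = 756.8156

Kővári–Sós–Turán: let r_1, ..., r_93 be the row sums and z = Σ r_i the total number of 1s. Each pair of columns can share at most one row with both entries 1 (else a 2×2 all-ones block appears), so Σ_i C(r_i, 2) ≤ C(74, 2) = 2701. By convexity Σ_i C(r_i, 2) ≥ 93·C(z/93, 2) = z(z − 93)/(2·93), giving z² − 93z − 93·74·73 ≤ 0 and hence z ≤ (1/2)[93 + √(8649 + 4·502386)] = (1/2)[93 + √2018193] ≈ (1/2)(93 + 1420.6312) = 756.8156.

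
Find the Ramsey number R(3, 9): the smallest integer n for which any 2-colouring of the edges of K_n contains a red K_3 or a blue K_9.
R(3, 9) = 36

Lower bound: an explicit 2-colouring of K_{35} (typically a Paley-type or other structured construction) avoids a red K_3 and a blue K_9, showing R(3, 9) > 35.
Upper bound: the simple Erdős–Szekeres recurrence only gives R(3, 9) ≤ 37; the tight bound R(3, 9) ≤ 36 requires a sharper case analysis (or computer search) of 2-colourings of K_{36}.
Hence R(3, 9) = 36.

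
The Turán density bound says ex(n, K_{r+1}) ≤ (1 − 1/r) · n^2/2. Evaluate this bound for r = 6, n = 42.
Turán density bound = (5/6) · 42^2/2 = 735

Turán's theorem: ex(n, K_{r+1}) is achieved by the complete r-partite Turán graph T(n, r) with parts as balanced as possible, and is at most (1 − 1/r) · n^2/2. For r = 6, n = 42: the density bound is (5/6) · 1764/2 = 735. Since 6 ∣ 42, the Turán graph T(42, 6) has parts of equal size 7, and its edge count e(T(42, 6)) = 735 attains the density bound exactly.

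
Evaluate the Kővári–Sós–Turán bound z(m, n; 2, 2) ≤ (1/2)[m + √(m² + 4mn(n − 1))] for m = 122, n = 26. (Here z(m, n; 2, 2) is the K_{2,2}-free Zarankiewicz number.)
z(122, 26; 2, 2) ≤ (1/2)[122 + √(122² + 4·122·26·25)] = (1/2)[122 + √332084] = 349.1336

Kővári–Sós–Turán: let r_1, ..., r_122 be the row sums and z = Σ r_i the total number of 1s. Each pair of columns can share at most one row with both entries 1 (else a 2×2 all-ones block appears), so Σ_i C(r_i, 2) ≤ C(26, 2) = 325. By convexity Σ_i C(r_i, 2) ≥ 122·C(z/122, 2) = z(z − 122)/(2·122), giving z² − 122z − 122·26·25 ≤ 0 and hence z ≤ (1/2)[122 + √(14884 + 4·79300)] = (1/2)[122 + √332084] ≈ (1/2)(122 + 576.2673) = 349.1336.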